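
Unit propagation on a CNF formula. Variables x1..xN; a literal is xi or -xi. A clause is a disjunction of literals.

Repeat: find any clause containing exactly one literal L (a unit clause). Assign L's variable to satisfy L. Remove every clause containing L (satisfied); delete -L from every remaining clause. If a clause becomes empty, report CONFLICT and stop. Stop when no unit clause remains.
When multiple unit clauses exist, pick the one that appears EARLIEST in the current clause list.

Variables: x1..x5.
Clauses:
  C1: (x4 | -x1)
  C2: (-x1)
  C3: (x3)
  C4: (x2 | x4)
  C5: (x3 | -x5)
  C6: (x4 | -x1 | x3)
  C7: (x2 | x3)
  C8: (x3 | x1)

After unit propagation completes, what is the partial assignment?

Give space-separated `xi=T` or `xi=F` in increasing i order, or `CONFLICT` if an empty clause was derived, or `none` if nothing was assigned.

unit clause [-1] forces x1=F; simplify:
  drop 1 from [3, 1] -> [3]
  satisfied 3 clause(s); 5 remain; assigned so far: [1]
unit clause [3] forces x3=T; simplify:
  satisfied 4 clause(s); 1 remain; assigned so far: [1, 3]

Answer: x1=F x3=T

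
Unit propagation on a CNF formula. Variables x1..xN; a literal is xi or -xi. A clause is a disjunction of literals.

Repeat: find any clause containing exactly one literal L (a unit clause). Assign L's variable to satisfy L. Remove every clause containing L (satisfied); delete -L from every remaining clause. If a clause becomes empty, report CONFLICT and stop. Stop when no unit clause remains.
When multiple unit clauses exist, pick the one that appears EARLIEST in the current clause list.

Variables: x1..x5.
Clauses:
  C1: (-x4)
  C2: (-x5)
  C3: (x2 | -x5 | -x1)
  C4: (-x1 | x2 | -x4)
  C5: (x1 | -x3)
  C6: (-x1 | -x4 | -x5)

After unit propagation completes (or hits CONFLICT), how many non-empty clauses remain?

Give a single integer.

unit clause [-4] forces x4=F; simplify:
  satisfied 3 clause(s); 3 remain; assigned so far: [4]
unit clause [-5] forces x5=F; simplify:
  satisfied 2 clause(s); 1 remain; assigned so far: [4, 5]

Answer: 1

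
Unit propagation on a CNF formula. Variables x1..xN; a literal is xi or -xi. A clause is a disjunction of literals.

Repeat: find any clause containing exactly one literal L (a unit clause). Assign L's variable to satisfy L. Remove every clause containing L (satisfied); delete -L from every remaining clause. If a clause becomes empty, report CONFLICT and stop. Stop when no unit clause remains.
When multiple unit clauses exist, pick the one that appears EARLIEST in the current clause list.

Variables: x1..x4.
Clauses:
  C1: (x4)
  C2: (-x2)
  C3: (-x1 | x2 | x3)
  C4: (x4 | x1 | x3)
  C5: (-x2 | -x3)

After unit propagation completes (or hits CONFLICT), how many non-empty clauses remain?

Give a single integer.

Answer: 1

Derivation:
unit clause [4] forces x4=T; simplify:
  satisfied 2 clause(s); 3 remain; assigned so far: [4]
unit clause [-2] forces x2=F; simplify:
  drop 2 from [-1, 2, 3] -> [-1, 3]
  satisfied 2 clause(s); 1 remain; assigned so far: [2, 4]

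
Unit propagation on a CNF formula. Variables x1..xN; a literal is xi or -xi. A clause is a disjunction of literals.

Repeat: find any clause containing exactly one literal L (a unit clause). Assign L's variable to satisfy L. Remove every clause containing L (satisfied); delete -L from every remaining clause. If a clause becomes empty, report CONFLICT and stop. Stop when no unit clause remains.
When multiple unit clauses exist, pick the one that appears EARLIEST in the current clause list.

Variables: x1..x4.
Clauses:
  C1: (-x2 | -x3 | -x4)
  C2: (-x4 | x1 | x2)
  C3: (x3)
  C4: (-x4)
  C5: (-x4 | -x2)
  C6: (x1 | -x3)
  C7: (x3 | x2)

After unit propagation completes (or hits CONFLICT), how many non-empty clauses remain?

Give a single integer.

Answer: 0

Derivation:
unit clause [3] forces x3=T; simplify:
  drop -3 from [-2, -3, -4] -> [-2, -4]
  drop -3 from [1, -3] -> [1]
  satisfied 2 clause(s); 5 remain; assigned so far: [3]
unit clause [-4] forces x4=F; simplify:
  satisfied 4 clause(s); 1 remain; assigned so far: [3, 4]
unit clause [1] forces x1=T; simplify:
  satisfied 1 clause(s); 0 remain; assigned so far: [1, 3, 4]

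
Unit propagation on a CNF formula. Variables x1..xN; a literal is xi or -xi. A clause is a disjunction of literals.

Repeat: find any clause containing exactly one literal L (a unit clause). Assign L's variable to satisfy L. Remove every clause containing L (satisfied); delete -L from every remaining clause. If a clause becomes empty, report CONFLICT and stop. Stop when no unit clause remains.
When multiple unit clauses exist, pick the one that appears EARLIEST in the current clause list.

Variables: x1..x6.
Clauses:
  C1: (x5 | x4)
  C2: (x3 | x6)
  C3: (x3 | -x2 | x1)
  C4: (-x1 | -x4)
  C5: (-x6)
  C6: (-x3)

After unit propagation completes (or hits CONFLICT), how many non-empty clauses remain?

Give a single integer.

Answer: 2

Derivation:
unit clause [-6] forces x6=F; simplify:
  drop 6 from [3, 6] -> [3]
  satisfied 1 clause(s); 5 remain; assigned so far: [6]
unit clause [3] forces x3=T; simplify:
  drop -3 from [-3] -> [] (empty!)
  satisfied 2 clause(s); 3 remain; assigned so far: [3, 6]
CONFLICT (empty clause)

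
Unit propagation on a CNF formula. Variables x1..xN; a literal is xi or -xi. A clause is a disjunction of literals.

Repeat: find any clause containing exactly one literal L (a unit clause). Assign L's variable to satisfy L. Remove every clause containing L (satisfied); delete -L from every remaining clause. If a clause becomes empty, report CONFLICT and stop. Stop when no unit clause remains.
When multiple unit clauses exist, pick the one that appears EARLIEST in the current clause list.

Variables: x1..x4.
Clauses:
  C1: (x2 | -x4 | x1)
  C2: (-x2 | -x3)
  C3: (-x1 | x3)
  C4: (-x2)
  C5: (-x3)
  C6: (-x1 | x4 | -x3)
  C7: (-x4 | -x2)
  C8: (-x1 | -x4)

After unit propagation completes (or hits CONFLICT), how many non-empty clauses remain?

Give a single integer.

Answer: 0

Derivation:
unit clause [-2] forces x2=F; simplify:
  drop 2 from [2, -4, 1] -> [-4, 1]
  satisfied 3 clause(s); 5 remain; assigned so far: [2]
unit clause [-3] forces x3=F; simplify:
  drop 3 from [-1, 3] -> [-1]
  satisfied 2 clause(s); 3 remain; assigned so far: [2, 3]
unit clause [-1] forces x1=F; simplify:
  drop 1 from [-4, 1] -> [-4]
  satisfied 2 clause(s); 1 remain; assigned so far: [1, 2, 3]
unit clause [-4] forces x4=F; simplify:
  satisfied 1 clause(s); 0 remain; assigned so far: [1, 2, 3, 4]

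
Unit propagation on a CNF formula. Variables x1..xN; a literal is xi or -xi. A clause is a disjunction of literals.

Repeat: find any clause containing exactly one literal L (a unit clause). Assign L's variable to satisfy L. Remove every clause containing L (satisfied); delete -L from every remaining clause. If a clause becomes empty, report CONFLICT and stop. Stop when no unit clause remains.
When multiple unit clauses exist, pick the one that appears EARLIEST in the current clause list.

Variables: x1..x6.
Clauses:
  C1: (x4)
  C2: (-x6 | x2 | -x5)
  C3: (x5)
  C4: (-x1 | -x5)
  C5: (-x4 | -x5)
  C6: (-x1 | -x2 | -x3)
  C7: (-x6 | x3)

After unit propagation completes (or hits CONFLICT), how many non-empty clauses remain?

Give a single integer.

unit clause [4] forces x4=T; simplify:
  drop -4 from [-4, -5] -> [-5]
  satisfied 1 clause(s); 6 remain; assigned so far: [4]
unit clause [5] forces x5=T; simplify:
  drop -5 from [-6, 2, -5] -> [-6, 2]
  drop -5 from [-1, -5] -> [-1]
  drop -5 from [-5] -> [] (empty!)
  satisfied 1 clause(s); 5 remain; assigned so far: [4, 5]
CONFLICT (empty clause)

Answer: 4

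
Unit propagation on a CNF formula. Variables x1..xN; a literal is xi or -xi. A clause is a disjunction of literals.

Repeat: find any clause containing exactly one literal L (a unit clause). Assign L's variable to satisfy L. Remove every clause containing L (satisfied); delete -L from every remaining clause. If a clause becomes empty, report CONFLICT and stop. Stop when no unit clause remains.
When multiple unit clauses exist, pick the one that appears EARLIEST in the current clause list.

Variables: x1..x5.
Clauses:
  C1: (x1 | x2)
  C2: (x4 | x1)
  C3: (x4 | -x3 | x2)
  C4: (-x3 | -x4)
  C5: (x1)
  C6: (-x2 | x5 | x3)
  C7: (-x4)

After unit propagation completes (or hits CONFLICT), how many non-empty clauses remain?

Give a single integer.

unit clause [1] forces x1=T; simplify:
  satisfied 3 clause(s); 4 remain; assigned so far: [1]
unit clause [-4] forces x4=F; simplify:
  drop 4 from [4, -3, 2] -> [-3, 2]
  satisfied 2 clause(s); 2 remain; assigned so far: [1, 4]

Answer: 2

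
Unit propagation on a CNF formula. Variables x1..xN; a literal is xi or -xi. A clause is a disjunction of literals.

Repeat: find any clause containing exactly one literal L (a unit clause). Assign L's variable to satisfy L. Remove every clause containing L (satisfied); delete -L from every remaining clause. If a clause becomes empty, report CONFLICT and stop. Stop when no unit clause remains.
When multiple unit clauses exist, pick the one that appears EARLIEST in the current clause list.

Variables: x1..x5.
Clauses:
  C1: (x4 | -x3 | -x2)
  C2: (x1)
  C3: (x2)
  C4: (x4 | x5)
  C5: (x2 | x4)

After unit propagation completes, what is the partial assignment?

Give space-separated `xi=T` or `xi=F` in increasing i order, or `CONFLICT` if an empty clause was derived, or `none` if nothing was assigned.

unit clause [1] forces x1=T; simplify:
  satisfied 1 clause(s); 4 remain; assigned so far: [1]
unit clause [2] forces x2=T; simplify:
  drop -2 from [4, -3, -2] -> [4, -3]
  satisfied 2 clause(s); 2 remain; assigned so far: [1, 2]

Answer: x1=T x2=T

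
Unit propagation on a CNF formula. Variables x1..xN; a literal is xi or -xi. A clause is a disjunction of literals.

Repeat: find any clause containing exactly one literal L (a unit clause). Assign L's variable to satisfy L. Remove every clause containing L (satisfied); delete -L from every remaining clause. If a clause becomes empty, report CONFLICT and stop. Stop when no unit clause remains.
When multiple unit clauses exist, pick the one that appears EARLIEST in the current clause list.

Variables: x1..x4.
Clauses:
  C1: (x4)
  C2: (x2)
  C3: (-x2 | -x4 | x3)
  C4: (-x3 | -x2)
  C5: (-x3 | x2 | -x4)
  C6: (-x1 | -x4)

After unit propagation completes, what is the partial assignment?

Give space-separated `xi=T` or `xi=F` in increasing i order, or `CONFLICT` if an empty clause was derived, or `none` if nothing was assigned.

unit clause [4] forces x4=T; simplify:
  drop -4 from [-2, -4, 3] -> [-2, 3]
  drop -4 from [-3, 2, -4] -> [-3, 2]
  drop -4 from [-1, -4] -> [-1]
  satisfied 1 clause(s); 5 remain; assigned so far: [4]
unit clause [2] forces x2=T; simplify:
  drop -2 from [-2, 3] -> [3]
  drop -2 from [-3, -2] -> [-3]
  satisfied 2 clause(s); 3 remain; assigned so far: [2, 4]
unit clause [3] forces x3=T; simplify:
  drop -3 from [-3] -> [] (empty!)
  satisfied 1 clause(s); 2 remain; assigned so far: [2, 3, 4]
CONFLICT (empty clause)

Answer: CONFLICT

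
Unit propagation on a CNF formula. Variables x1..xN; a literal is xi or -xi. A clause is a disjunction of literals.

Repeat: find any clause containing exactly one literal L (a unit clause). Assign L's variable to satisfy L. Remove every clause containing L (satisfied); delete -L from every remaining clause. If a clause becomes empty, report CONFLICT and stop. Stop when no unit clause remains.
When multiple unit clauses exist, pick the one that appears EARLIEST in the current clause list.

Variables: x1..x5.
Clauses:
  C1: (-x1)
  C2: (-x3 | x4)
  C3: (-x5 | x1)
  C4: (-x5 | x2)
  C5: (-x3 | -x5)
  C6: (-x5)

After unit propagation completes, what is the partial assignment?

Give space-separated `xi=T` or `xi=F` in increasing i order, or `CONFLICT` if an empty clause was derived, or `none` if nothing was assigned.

Answer: x1=F x5=F

Derivation:
unit clause [-1] forces x1=F; simplify:
  drop 1 from [-5, 1] -> [-5]
  satisfied 1 clause(s); 5 remain; assigned so far: [1]
unit clause [-5] forces x5=F; simplify:
  satisfied 4 clause(s); 1 remain; assigned so far: [1, 5]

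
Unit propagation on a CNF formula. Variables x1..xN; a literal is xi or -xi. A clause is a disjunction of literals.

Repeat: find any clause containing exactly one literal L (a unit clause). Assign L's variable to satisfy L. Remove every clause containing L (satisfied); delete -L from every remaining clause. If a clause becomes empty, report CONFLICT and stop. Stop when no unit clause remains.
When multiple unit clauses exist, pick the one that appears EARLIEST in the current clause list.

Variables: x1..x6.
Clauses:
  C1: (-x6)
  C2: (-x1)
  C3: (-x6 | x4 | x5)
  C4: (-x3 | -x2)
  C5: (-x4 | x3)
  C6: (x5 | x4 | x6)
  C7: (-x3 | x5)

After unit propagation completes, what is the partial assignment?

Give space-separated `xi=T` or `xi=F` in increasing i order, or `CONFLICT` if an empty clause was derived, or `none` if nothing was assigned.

Answer: x1=F x6=F

Derivation:
unit clause [-6] forces x6=F; simplify:
  drop 6 from [5, 4, 6] -> [5, 4]
  satisfied 2 clause(s); 5 remain; assigned so far: [6]
unit clause [-1] forces x1=F; simplify:
  satisfied 1 clause(s); 4 remain; assigned so far: [1, 6]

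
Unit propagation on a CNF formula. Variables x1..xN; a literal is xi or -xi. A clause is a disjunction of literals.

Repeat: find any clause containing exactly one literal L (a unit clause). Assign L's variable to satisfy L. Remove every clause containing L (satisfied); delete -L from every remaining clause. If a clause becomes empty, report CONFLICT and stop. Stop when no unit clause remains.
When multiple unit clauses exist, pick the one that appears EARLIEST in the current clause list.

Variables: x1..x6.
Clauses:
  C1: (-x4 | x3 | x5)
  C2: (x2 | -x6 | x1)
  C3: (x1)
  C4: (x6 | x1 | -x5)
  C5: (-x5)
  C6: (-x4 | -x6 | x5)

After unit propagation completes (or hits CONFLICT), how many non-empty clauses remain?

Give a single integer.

unit clause [1] forces x1=T; simplify:
  satisfied 3 clause(s); 3 remain; assigned so far: [1]
unit clause [-5] forces x5=F; simplify:
  drop 5 from [-4, 3, 5] -> [-4, 3]
  drop 5 from [-4, -6, 5] -> [-4, -6]
  satisfied 1 clause(s); 2 remain; assigned so far: [1, 5]

Answer: 2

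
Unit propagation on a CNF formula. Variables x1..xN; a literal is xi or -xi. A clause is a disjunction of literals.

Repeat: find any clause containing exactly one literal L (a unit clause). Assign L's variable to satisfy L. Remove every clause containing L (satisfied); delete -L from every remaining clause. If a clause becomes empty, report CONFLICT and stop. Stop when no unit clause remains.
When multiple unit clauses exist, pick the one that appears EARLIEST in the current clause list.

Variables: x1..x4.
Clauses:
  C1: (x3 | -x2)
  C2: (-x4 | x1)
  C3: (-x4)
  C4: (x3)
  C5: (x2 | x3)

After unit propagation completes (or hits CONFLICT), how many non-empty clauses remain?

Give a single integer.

Answer: 0

Derivation:
unit clause [-4] forces x4=F; simplify:
  satisfied 2 clause(s); 3 remain; assigned so far: [4]
unit clause [3] forces x3=T; simplify:
  satisfied 3 clause(s); 0 remain; assigned so far: [3, 4]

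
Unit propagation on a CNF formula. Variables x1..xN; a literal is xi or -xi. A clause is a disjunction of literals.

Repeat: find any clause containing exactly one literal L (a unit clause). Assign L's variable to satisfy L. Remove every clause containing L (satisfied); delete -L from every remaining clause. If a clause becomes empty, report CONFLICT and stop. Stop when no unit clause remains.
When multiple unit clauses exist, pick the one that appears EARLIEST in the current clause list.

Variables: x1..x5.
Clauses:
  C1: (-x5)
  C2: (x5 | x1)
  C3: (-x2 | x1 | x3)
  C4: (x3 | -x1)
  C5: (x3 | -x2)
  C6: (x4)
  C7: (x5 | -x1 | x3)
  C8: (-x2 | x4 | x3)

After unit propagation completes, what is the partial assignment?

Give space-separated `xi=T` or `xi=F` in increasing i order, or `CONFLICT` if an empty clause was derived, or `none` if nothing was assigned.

unit clause [-5] forces x5=F; simplify:
  drop 5 from [5, 1] -> [1]
  drop 5 from [5, -1, 3] -> [-1, 3]
  satisfied 1 clause(s); 7 remain; assigned so far: [5]
unit clause [1] forces x1=T; simplify:
  drop -1 from [3, -1] -> [3]
  drop -1 from [-1, 3] -> [3]
  satisfied 2 clause(s); 5 remain; assigned so far: [1, 5]
unit clause [3] forces x3=T; simplify:
  satisfied 4 clause(s); 1 remain; assigned so far: [1, 3, 5]
unit clause [4] forces x4=T; simplify:
  satisfied 1 clause(s); 0 remain; assigned so far: [1, 3, 4, 5]

Answer: x1=T x3=T x4=T x5=F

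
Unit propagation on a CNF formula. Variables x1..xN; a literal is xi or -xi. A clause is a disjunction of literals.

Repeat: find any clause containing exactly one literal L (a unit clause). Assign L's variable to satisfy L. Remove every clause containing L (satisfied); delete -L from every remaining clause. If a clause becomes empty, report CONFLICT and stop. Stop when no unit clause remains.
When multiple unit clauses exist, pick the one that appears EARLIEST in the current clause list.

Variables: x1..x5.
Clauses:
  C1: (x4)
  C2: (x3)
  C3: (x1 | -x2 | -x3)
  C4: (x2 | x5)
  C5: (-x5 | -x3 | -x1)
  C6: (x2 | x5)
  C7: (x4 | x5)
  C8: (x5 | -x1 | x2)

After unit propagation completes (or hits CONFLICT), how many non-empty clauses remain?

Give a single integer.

Answer: 5

Derivation:
unit clause [4] forces x4=T; simplify:
  satisfied 2 clause(s); 6 remain; assigned so far: [4]
unit clause [3] forces x3=T; simplify:
  drop -3 from [1, -2, -3] -> [1, -2]
  drop -3 from [-5, -3, -1] -> [-5, -1]
  satisfied 1 clause(s); 5 remain; assigned so far: [3, 4]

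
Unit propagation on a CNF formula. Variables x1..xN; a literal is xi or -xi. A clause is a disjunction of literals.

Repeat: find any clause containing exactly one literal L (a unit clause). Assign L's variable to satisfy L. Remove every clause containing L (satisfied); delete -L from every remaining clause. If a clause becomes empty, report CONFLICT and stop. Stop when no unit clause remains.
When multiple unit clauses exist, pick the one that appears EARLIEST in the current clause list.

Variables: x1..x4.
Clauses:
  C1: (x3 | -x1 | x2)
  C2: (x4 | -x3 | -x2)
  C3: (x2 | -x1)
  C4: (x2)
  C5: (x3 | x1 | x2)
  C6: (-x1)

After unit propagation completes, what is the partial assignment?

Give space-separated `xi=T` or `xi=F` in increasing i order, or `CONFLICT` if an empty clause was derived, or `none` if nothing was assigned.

unit clause [2] forces x2=T; simplify:
  drop -2 from [4, -3, -2] -> [4, -3]
  satisfied 4 clause(s); 2 remain; assigned so far: [2]
unit clause [-1] forces x1=F; simplify:
  satisfied 1 clause(s); 1 remain; assigned so far: [1, 2]

Answer: x1=F x2=T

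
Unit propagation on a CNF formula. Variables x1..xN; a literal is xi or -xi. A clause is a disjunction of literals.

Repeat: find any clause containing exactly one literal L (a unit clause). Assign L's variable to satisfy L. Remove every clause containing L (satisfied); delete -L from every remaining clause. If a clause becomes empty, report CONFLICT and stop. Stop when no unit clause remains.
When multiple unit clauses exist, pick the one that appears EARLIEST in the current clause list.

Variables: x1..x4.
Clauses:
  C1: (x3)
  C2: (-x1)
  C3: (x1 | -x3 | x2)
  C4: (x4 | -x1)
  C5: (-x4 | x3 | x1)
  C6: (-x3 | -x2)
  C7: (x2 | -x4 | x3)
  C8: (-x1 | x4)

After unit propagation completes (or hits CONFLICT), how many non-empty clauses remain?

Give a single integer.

Answer: 0

Derivation:
unit clause [3] forces x3=T; simplify:
  drop -3 from [1, -3, 2] -> [1, 2]
  drop -3 from [-3, -2] -> [-2]
  satisfied 3 clause(s); 5 remain; assigned so far: [3]
unit clause [-1] forces x1=F; simplify:
  drop 1 from [1, 2] -> [2]
  satisfied 3 clause(s); 2 remain; assigned so far: [1, 3]
unit clause [2] forces x2=T; simplify:
  drop -2 from [-2] -> [] (empty!)
  satisfied 1 clause(s); 1 remain; assigned so far: [1, 2, 3]
CONFLICT (empty clause)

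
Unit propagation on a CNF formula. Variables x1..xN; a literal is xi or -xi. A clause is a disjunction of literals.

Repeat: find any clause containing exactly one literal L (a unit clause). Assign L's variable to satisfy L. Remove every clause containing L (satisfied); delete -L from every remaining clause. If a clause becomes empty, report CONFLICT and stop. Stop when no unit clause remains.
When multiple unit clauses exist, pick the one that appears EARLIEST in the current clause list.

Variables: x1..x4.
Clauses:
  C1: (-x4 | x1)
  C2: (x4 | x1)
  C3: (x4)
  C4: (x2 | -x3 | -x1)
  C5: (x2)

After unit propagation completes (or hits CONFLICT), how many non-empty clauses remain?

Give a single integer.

unit clause [4] forces x4=T; simplify:
  drop -4 from [-4, 1] -> [1]
  satisfied 2 clause(s); 3 remain; assigned so far: [4]
unit clause [1] forces x1=T; simplify:
  drop -1 from [2, -3, -1] -> [2, -3]
  satisfied 1 clause(s); 2 remain; assigned so far: [1, 4]
unit clause [2] forces x2=T; simplify:
  satisfied 2 clause(s); 0 remain; assigned so far: [1, 2, 4]

Answer: 0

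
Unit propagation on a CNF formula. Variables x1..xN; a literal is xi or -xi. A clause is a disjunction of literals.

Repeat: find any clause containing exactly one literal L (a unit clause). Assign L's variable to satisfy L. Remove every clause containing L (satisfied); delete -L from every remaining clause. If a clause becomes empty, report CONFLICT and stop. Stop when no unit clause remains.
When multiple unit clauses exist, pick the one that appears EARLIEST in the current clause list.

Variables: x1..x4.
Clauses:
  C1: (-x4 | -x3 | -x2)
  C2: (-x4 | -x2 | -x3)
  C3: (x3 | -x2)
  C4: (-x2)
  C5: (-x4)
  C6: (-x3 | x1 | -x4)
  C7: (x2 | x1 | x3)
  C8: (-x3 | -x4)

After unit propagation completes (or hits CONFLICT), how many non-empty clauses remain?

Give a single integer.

unit clause [-2] forces x2=F; simplify:
  drop 2 from [2, 1, 3] -> [1, 3]
  satisfied 4 clause(s); 4 remain; assigned so far: [2]
unit clause [-4] forces x4=F; simplify:
  satisfied 3 clause(s); 1 remain; assigned so far: [2, 4]

Answer: 1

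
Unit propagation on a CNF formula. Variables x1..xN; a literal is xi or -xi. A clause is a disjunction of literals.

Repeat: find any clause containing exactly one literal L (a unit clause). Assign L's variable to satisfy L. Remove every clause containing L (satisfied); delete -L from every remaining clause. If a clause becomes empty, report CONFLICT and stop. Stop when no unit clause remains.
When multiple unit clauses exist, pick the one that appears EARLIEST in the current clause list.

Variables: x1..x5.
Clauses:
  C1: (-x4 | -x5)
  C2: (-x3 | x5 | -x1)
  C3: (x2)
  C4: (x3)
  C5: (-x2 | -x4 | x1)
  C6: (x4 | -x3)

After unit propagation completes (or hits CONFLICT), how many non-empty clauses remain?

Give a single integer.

unit clause [2] forces x2=T; simplify:
  drop -2 from [-2, -4, 1] -> [-4, 1]
  satisfied 1 clause(s); 5 remain; assigned so far: [2]
unit clause [3] forces x3=T; simplify:
  drop -3 from [-3, 5, -1] -> [5, -1]
  drop -3 from [4, -3] -> [4]
  satisfied 1 clause(s); 4 remain; assigned so far: [2, 3]
unit clause [4] forces x4=T; simplify:
  drop -4 from [-4, -5] -> [-5]
  drop -4 from [-4, 1] -> [1]
  satisfied 1 clause(s); 3 remain; assigned so far: [2, 3, 4]
unit clause [-5] forces x5=F; simplify:
  drop 5 from [5, -1] -> [-1]
  satisfied 1 clause(s); 2 remain; assigned so far: [2, 3, 4, 5]
unit clause [-1] forces x1=F; simplify:
  drop 1 from [1] -> [] (empty!)
  satisfied 1 clause(s); 1 remain; assigned so far: [1, 2, 3, 4, 5]
CONFLICT (empty clause)

Answer: 0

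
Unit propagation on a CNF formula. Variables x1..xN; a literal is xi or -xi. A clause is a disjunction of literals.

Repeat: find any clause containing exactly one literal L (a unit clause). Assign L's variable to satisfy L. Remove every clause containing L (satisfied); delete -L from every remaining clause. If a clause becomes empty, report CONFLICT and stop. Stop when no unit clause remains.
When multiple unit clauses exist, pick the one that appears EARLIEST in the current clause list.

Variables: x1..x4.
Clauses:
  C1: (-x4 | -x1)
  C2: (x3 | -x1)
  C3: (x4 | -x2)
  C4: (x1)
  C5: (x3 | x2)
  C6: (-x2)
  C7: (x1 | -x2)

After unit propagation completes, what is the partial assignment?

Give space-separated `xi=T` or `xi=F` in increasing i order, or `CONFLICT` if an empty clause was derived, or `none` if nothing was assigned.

unit clause [1] forces x1=T; simplify:
  drop -1 from [-4, -1] -> [-4]
  drop -1 from [3, -1] -> [3]
  satisfied 2 clause(s); 5 remain; assigned so far: [1]
unit clause [-4] forces x4=F; simplify:
  drop 4 from [4, -2] -> [-2]
  satisfied 1 clause(s); 4 remain; assigned so far: [1, 4]
unit clause [3] forces x3=T; simplify:
  satisfied 2 clause(s); 2 remain; assigned so far: [1, 3, 4]
unit clause [-2] forces x2=F; simplify:
  satisfied 2 clause(s); 0 remain; assigned so far: [1, 2, 3, 4]

Answer: x1=T x2=F x3=T x4=F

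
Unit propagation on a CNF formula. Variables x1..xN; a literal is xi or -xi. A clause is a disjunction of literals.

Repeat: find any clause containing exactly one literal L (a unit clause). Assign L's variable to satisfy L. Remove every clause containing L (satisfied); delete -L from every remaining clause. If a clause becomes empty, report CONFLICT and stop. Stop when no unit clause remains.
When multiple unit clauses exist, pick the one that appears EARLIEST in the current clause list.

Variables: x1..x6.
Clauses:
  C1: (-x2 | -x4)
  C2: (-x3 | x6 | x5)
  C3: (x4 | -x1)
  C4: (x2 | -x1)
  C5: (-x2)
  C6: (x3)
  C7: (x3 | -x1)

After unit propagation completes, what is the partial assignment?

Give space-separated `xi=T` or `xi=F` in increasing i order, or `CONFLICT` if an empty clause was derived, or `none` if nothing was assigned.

unit clause [-2] forces x2=F; simplify:
  drop 2 from [2, -1] -> [-1]
  satisfied 2 clause(s); 5 remain; assigned so far: [2]
unit clause [-1] forces x1=F; simplify:
  satisfied 3 clause(s); 2 remain; assigned so far: [1, 2]
unit clause [3] forces x3=T; simplify:
  drop -3 from [-3, 6, 5] -> [6, 5]
  satisfied 1 clause(s); 1 remain; assigned so far: [1, 2, 3]

Answer: x1=F x2=F x3=T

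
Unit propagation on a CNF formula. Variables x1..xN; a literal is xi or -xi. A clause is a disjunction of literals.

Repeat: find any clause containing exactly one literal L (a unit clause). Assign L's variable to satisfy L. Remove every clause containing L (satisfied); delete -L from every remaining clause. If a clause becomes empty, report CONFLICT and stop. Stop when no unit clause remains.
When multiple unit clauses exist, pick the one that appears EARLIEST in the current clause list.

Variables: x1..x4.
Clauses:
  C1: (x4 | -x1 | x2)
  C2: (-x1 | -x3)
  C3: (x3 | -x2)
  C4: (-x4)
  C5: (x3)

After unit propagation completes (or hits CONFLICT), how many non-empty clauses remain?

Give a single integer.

Answer: 0

Derivation:
unit clause [-4] forces x4=F; simplify:
  drop 4 from [4, -1, 2] -> [-1, 2]
  satisfied 1 clause(s); 4 remain; assigned so far: [4]
unit clause [3] forces x3=T; simplify:
  drop -3 from [-1, -3] -> [-1]
  satisfied 2 clause(s); 2 remain; assigned so far: [3, 4]
unit clause [-1] forces x1=F; simplify:
  satisfied 2 clause(s); 0 remain; assigned so far: [1, 3, 4]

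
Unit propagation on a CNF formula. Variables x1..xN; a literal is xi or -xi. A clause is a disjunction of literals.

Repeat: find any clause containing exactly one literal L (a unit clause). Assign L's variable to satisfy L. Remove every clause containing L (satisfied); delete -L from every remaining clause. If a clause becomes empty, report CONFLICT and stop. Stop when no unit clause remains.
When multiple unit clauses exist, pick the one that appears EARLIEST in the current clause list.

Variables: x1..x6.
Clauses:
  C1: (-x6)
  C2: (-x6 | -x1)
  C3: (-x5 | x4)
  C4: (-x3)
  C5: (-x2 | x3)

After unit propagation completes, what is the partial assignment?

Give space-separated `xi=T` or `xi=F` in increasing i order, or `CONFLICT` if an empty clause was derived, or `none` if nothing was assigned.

unit clause [-6] forces x6=F; simplify:
  satisfied 2 clause(s); 3 remain; assigned so far: [6]
unit clause [-3] forces x3=F; simplify:
  drop 3 from [-2, 3] -> [-2]
  satisfied 1 clause(s); 2 remain; assigned so far: [3, 6]
unit clause [-2] forces x2=F; simplify:
  satisfied 1 clause(s); 1 remain; assigned so far: [2, 3, 6]

Answer: x2=F x3=F x6=F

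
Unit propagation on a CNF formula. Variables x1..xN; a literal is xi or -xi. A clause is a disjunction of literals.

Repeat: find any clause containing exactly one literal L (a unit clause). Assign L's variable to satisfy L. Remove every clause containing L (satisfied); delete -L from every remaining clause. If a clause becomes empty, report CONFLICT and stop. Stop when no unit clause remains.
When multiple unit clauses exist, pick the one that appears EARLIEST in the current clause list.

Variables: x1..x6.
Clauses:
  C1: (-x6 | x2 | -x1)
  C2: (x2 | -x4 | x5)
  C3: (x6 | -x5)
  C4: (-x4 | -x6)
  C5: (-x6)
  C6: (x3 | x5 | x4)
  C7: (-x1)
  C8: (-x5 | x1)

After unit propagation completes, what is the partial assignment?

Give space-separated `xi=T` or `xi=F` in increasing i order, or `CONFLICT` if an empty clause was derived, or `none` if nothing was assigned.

Answer: x1=F x5=F x6=F

Derivation:
unit clause [-6] forces x6=F; simplify:
  drop 6 from [6, -5] -> [-5]
  satisfied 3 clause(s); 5 remain; assigned so far: [6]
unit clause [-5] forces x5=F; simplify:
  drop 5 from [2, -4, 5] -> [2, -4]
  drop 5 from [3, 5, 4] -> [3, 4]
  satisfied 2 clause(s); 3 remain; assigned so far: [5, 6]
unit clause [-1] forces x1=F; simplify:
  satisfied 1 clause(s); 2 remain; assigned so far: [1, 5, 6]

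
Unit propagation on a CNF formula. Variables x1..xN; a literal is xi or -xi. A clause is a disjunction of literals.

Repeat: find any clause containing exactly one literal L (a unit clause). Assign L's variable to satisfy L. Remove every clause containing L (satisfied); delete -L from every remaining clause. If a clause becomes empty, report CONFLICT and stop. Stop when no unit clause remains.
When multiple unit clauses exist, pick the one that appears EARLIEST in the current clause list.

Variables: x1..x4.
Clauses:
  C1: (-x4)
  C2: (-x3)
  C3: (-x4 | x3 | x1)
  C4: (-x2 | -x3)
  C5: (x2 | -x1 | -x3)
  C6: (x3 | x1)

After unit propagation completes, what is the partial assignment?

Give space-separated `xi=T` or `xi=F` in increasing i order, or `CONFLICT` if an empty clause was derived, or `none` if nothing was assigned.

unit clause [-4] forces x4=F; simplify:
  satisfied 2 clause(s); 4 remain; assigned so far: [4]
unit clause [-3] forces x3=F; simplify:
  drop 3 from [3, 1] -> [1]
  satisfied 3 clause(s); 1 remain; assigned so far: [3, 4]
unit clause [1] forces x1=T; simplify:
  satisfied 1 clause(s); 0 remain; assigned so far: [1, 3, 4]

Answer: x1=T x3=F x4=F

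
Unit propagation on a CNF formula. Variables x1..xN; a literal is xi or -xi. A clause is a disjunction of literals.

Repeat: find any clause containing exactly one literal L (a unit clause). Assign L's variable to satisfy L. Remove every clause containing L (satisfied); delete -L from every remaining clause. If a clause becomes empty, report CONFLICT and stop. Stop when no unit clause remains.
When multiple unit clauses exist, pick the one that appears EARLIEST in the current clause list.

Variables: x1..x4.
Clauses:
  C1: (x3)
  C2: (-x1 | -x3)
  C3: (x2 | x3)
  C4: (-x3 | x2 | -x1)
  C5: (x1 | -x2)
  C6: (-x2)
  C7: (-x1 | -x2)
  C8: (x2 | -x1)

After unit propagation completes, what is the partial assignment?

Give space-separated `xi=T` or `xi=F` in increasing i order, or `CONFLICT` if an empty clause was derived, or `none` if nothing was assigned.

unit clause [3] forces x3=T; simplify:
  drop -3 from [-1, -3] -> [-1]
  drop -3 from [-3, 2, -1] -> [2, -1]
  satisfied 2 clause(s); 6 remain; assigned so far: [3]
unit clause [-1] forces x1=F; simplify:
  drop 1 from [1, -2] -> [-2]
  satisfied 4 clause(s); 2 remain; assigned so far: [1, 3]
unit clause [-2] forces x2=F; simplify:
  satisfied 2 clause(s); 0 remain; assigned so far: [1, 2, 3]

Answer: x1=F x2=F x3=T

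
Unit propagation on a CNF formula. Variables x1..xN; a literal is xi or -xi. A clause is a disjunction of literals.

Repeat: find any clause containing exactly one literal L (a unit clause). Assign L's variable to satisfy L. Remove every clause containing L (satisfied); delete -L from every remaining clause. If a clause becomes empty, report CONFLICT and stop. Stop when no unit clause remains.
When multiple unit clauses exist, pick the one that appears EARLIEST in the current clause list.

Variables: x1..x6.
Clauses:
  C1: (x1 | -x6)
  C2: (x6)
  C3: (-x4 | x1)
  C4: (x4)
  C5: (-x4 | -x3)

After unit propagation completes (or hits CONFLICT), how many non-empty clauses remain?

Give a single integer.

Answer: 0

Derivation:
unit clause [6] forces x6=T; simplify:
  drop -6 from [1, -6] -> [1]
  satisfied 1 clause(s); 4 remain; assigned so far: [6]
unit clause [1] forces x1=T; simplify:
  satisfied 2 clause(s); 2 remain; assigned so far: [1, 6]
unit clause [4] forces x4=T; simplify:
  drop -4 from [-4, -3] -> [-3]
  satisfied 1 clause(s); 1 remain; assigned so far: [1, 4, 6]
unit clause [-3] forces x3=F; simplify:
  satisfied 1 clause(s); 0 remain; assigned so far: [1, 3, 4, 6]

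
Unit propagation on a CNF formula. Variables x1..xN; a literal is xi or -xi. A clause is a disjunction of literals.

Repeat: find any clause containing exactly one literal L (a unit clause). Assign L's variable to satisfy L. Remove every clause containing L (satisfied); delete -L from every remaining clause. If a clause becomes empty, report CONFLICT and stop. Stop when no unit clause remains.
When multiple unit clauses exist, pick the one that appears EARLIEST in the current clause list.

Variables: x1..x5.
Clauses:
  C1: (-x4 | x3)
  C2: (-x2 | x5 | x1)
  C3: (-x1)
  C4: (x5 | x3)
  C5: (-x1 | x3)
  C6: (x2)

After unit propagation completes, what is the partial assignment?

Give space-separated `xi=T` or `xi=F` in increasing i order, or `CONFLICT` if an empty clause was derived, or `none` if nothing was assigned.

Answer: x1=F x2=T x5=T

Derivation:
unit clause [-1] forces x1=F; simplify:
  drop 1 from [-2, 5, 1] -> [-2, 5]
  satisfied 2 clause(s); 4 remain; assigned so far: [1]
unit clause [2] forces x2=T; simplify:
  drop -2 from [-2, 5] -> [5]
  satisfied 1 clause(s); 3 remain; assigned so far: [1, 2]
unit clause [5] forces x5=T; simplify:
  satisfied 2 clause(s); 1 remain; assigned so far: [1, 2, 5]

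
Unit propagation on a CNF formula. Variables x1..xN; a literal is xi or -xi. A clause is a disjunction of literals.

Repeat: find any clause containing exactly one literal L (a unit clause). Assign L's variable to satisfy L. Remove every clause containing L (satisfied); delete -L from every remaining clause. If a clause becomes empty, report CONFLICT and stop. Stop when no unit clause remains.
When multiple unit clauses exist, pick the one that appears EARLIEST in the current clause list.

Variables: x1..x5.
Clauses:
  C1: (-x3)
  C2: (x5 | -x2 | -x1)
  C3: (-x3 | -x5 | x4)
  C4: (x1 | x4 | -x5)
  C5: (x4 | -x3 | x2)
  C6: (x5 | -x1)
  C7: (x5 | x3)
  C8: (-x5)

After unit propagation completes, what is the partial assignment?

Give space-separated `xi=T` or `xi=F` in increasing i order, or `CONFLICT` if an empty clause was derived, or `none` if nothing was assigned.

unit clause [-3] forces x3=F; simplify:
  drop 3 from [5, 3] -> [5]
  satisfied 3 clause(s); 5 remain; assigned so far: [3]
unit clause [5] forces x5=T; simplify:
  drop -5 from [1, 4, -5] -> [1, 4]
  drop -5 from [-5] -> [] (empty!)
  satisfied 3 clause(s); 2 remain; assigned so far: [3, 5]
CONFLICT (empty clause)

Answer: CONFLICT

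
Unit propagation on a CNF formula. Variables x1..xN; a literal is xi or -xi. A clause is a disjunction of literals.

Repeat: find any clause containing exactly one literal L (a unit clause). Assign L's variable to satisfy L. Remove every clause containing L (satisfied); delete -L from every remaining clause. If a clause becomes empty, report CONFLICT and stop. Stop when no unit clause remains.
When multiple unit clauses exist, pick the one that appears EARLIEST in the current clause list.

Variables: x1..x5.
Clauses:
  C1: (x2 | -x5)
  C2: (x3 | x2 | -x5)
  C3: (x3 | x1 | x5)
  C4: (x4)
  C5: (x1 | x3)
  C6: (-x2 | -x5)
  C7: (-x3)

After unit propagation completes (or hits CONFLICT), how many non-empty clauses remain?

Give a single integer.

Answer: 3

Derivation:
unit clause [4] forces x4=T; simplify:
  satisfied 1 clause(s); 6 remain; assigned so far: [4]
unit clause [-3] forces x3=F; simplify:
  drop 3 from [3, 2, -5] -> [2, -5]
  drop 3 from [3, 1, 5] -> [1, 5]
  drop 3 from [1, 3] -> [1]
  satisfied 1 clause(s); 5 remain; assigned so far: [3, 4]
unit clause [1] forces x1=T; simplify:
  satisfied 2 clause(s); 3 remain; assigned so far: [1, 3, 4]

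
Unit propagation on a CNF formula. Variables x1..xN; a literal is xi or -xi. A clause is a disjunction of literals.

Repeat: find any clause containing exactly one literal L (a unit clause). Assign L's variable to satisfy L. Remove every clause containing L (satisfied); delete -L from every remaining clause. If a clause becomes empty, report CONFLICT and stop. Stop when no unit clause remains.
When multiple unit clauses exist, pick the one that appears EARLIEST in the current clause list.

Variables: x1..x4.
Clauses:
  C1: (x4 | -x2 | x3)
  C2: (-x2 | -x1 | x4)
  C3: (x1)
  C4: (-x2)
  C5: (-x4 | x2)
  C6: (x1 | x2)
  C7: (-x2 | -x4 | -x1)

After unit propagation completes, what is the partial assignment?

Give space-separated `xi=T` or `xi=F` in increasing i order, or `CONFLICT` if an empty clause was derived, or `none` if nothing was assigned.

unit clause [1] forces x1=T; simplify:
  drop -1 from [-2, -1, 4] -> [-2, 4]
  drop -1 from [-2, -4, -1] -> [-2, -4]
  satisfied 2 clause(s); 5 remain; assigned so far: [1]
unit clause [-2] forces x2=F; simplify:
  drop 2 from [-4, 2] -> [-4]
  satisfied 4 clause(s); 1 remain; assigned so far: [1, 2]
unit clause [-4] forces x4=F; simplify:
  satisfied 1 clause(s); 0 remain; assigned so far: [1, 2, 4]

Answer: x1=T x2=F x4=F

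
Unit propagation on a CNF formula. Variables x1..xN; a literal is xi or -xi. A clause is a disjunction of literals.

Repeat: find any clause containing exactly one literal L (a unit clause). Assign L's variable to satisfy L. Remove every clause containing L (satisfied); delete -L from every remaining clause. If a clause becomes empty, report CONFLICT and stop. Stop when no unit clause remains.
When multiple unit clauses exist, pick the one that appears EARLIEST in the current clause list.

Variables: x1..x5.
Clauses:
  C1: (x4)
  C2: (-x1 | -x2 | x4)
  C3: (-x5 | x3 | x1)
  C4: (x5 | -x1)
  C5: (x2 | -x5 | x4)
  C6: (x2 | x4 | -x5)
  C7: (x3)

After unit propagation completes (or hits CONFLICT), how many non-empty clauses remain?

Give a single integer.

unit clause [4] forces x4=T; simplify:
  satisfied 4 clause(s); 3 remain; assigned so far: [4]
unit clause [3] forces x3=T; simplify:
  satisfied 2 clause(s); 1 remain; assigned so far: [3, 4]

Answer: 1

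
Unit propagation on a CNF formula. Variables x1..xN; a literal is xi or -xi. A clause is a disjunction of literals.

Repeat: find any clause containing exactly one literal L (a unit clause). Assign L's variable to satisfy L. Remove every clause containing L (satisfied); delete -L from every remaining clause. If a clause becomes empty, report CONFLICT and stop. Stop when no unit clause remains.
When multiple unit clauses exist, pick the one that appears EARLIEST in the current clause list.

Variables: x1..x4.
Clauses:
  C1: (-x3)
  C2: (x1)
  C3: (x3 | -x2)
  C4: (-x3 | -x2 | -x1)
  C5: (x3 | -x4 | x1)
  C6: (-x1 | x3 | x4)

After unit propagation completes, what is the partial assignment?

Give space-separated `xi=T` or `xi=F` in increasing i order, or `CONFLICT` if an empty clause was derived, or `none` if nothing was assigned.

unit clause [-3] forces x3=F; simplify:
  drop 3 from [3, -2] -> [-2]
  drop 3 from [3, -4, 1] -> [-4, 1]
  drop 3 from [-1, 3, 4] -> [-1, 4]
  satisfied 2 clause(s); 4 remain; assigned so far: [3]
unit clause [1] forces x1=T; simplify:
  drop -1 from [-1, 4] -> [4]
  satisfied 2 clause(s); 2 remain; assigned so far: [1, 3]
unit clause [-2] forces x2=F; simplify:
  satisfied 1 clause(s); 1 remain; assigned so far: [1, 2, 3]
unit clause [4] forces x4=T; simplify:
  satisfied 1 clause(s); 0 remain; assigned so far: [1, 2, 3, 4]

Answer: x1=T x2=F x3=F x4=T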